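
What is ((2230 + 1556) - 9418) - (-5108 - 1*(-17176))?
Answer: -17700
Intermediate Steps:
((2230 + 1556) - 9418) - (-5108 - 1*(-17176)) = (3786 - 9418) - (-5108 + 17176) = -5632 - 1*12068 = -5632 - 12068 = -17700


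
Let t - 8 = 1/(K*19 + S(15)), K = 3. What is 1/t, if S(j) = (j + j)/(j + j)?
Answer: 58/465 ≈ 0.12473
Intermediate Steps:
S(j) = 1 (S(j) = (2*j)/((2*j)) = (2*j)*(1/(2*j)) = 1)
t = 465/58 (t = 8 + 1/(3*19 + 1) = 8 + 1/(57 + 1) = 8 + 1/58 = 465/58 ≈ 8.0172)
1/t = 1/(465/58) = 58/465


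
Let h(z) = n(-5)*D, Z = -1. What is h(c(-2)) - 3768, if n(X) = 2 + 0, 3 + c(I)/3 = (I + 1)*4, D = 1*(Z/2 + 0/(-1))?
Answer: -3769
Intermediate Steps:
D = -½ (D = 1*(-1/2 + 0/(-1)) = 1*(-1*½ + 0*(-1)) = 1*(-½ + 0) = 1*(-½) = -½ ≈ -0.50000)
c(I) = 3 + 12*I (c(I) = -9 + 3*((I + 1)*4) = -9 + 3*((1 + I)*4) = -9 + 3*(4 + 4*I) = -9 + (12 + 12*I) = 3 + 12*I)
n(X) = 2
h(z) = -1 (h(z) = 2*(-½) = -1)
h(c(-2)) - 3768 = -1 - 3768 = -3769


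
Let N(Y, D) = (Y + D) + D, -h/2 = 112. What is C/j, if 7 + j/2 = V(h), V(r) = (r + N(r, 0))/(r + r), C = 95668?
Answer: -23917/3 ≈ -7972.3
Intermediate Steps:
h = -224 (h = -2*112 = -224)
N(Y, D) = Y + 2*D (N(Y, D) = (D + Y) + D = Y + 2*D)
V(r) = 1 (V(r) = (r + (r + 2*0))/(r + r) = (r + (r + 0))/((2*r)) = (r + r)*(1/(2*r)) = (2*r)*(1/(2*r)) = 1)
j = -12 (j = -14 + 2*1 = -14 + 2 = -12)
C/j = 95668/(-12) = 95668*(-1/12) = -23917/3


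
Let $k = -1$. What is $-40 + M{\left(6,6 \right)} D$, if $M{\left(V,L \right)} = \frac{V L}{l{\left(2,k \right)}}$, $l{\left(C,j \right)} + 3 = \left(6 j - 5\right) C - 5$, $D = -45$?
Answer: $14$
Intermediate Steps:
$l{\left(C,j \right)} = -8 + C \left(-5 + 6 j\right)$ ($l{\left(C,j \right)} = -3 + \left(\left(6 j - 5\right) C - 5\right) = -3 + \left(\left(-5 + 6 j\right) C - 5\right) = -3 + \left(C \left(-5 + 6 j\right) - 5\right) = -3 + \left(-5 + C \left(-5 + 6 j\right)\right) = -8 + C \left(-5 + 6 j\right)$)
$M{\left(V,L \right)} = - \frac{L V}{30}$ ($M{\left(V,L \right)} = \frac{V L}{-8 - 10 + 6 \cdot 2 \left(-1\right)} = \frac{L V}{-8 - 10 - 12} = \frac{L V}{-30} = L V \left(- \frac{1}{30}\right) = - \frac{L V}{30}$)
$-40 + M{\left(6,6 \right)} D = -40 + \left(- \frac{1}{30}\right) 6 \cdot 6 \left(-45\right) = -40 - -54 = -40 + 54 = 14$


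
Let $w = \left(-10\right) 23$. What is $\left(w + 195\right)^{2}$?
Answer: $1225$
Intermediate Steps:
$w = -230$
$\left(w + 195\right)^{2} = \left(-230 + 195\right)^{2} = \left(-35\right)^{2} = 1225$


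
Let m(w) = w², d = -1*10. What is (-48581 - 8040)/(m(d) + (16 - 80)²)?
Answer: -56621/4196 ≈ -13.494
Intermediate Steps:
d = -10
(-48581 - 8040)/(m(d) + (16 - 80)²) = (-48581 - 8040)/((-10)² + (16 - 80)²) = -56621/(100 + (-64)²) = -56621/(100 + 4096) = -56621/4196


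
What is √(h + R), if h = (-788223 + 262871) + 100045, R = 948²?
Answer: √473397 ≈ 688.04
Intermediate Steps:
R = 898704
h = -425307 (h = -525352 + 100045 = -425307)
√(h + R) = √(-425307 + 898704) = √473397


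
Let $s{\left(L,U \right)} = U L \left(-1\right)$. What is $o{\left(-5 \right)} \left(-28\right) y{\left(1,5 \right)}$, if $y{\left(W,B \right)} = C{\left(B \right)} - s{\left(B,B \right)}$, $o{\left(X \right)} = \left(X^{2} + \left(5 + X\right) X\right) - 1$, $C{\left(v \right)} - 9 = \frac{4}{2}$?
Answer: $-24192$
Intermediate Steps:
$C{\left(v \right)} = 11$ ($C{\left(v \right)} = 9 + \frac{4}{2} = 9 + 4 \cdot \frac{1}{2} = 9 + 2 = 11$)
$o{\left(X \right)} = -1 + X^{2} + X \left(5 + X\right)$ ($o{\left(X \right)} = \left(X^{2} + X \left(5 + X\right)\right) - 1 = -1 + X^{2} + X \left(5 + X\right)$)
$s{\left(L,U \right)} = - L U$ ($s{\left(L,U \right)} = L U \left(-1\right) = - L U$)
$y{\left(W,B \right)} = 11 + B^{2}$ ($y{\left(W,B \right)} = 11 - - B B = 11 - - B^{2} = 11 + B^{2}$)
$o{\left(-5 \right)} \left(-28\right) y{\left(1,5 \right)} = \left(-1 + 2 \left(-5\right)^{2} + 5 \left(-5\right)\right) \left(-28\right) \left(11 + 5^{2}\right) = \left(-1 + 2 \cdot 25 - 25\right) \left(-28\right) \left(11 + 25\right) = \left(-1 + 50 - 25\right) \left(-28\right) 36 = 24 \left(-28\right) 36 = \left(-672\right) 36 = -24192$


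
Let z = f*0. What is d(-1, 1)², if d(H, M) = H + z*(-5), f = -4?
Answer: 1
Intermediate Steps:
z = 0 (z = -4*0 = 0)
d(H, M) = H (d(H, M) = H + 0*(-5) = H + 0 = H)
d(-1, 1)² = (-1)² = 1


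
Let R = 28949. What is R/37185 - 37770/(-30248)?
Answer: 1140063401/562385940 ≈ 2.0272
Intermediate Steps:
R/37185 - 37770/(-30248) = 28949/37185 - 37770/(-30248) = 28949*(1/37185) - 37770*(-1/30248) = 28949/37185 + 18885/15124 = 1140063401/562385940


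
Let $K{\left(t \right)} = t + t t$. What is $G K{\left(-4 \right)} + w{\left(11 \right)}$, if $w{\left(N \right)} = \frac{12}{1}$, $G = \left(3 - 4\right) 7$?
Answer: $-72$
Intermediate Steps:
$G = -7$ ($G = \left(-1\right) 7 = -7$)
$w{\left(N \right)} = 12$ ($w{\left(N \right)} = 12 \cdot 1 = 12$)
$K{\left(t \right)} = t + t^{2}$
$G K{\left(-4 \right)} + w{\left(11 \right)} = - 7 \left(- 4 \left(1 - 4\right)\right) + 12 = - 7 \left(\left(-4\right) \left(-3\right)\right) + 12 = \left(-7\right) 12 + 12 = -84 + 12 = -72$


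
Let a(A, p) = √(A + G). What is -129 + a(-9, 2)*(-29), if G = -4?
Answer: -129 - 29*I*√13 ≈ -129.0 - 104.56*I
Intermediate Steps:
a(A, p) = √(-4 + A) (a(A, p) = √(A - 4) = √(-4 + A))
-129 + a(-9, 2)*(-29) = -129 + √(-4 - 9)*(-29) = -129 + √(-13)*(-29) = -129 + (I*√13)*(-29) = -129 - 29*I*√13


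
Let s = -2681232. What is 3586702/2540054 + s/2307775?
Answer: 733413570761/2930936559925 ≈ 0.25023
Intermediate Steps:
3586702/2540054 + s/2307775 = 3586702/2540054 - 2681232/2307775 = 3586702*(1/2540054) - 2681232*1/2307775 = 1793351/1270027 - 2681232/2307775 = 733413570761/2930936559925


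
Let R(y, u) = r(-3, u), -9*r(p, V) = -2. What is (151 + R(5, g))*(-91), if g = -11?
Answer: -123851/9 ≈ -13761.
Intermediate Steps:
r(p, V) = 2/9 (r(p, V) = -⅑*(-2) = 2/9)
R(y, u) = 2/9
(151 + R(5, g))*(-91) = (151 + 2/9)*(-91) = (1361/9)*(-91) = -123851/9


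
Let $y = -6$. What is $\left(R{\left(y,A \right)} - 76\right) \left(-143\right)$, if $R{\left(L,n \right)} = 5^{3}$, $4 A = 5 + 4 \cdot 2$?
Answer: $-7007$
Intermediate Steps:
$A = \frac{13}{4}$ ($A = \frac{5 + 4 \cdot 2}{4} = \frac{5 + 8}{4} = \frac{1}{4} \cdot 13 = \frac{13}{4} \approx 3.25$)
$R{\left(L,n \right)} = 125$
$\left(R{\left(y,A \right)} - 76\right) \left(-143\right) = \left(125 - 76\right) \left(-143\right) = 49 \left(-143\right) = -7007$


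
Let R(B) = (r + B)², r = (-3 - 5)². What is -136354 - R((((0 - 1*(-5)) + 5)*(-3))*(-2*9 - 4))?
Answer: -660530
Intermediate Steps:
r = 64 (r = (-8)² = 64)
R(B) = (64 + B)²
-136354 - R((((0 - 1*(-5)) + 5)*(-3))*(-2*9 - 4)) = -136354 - (64 + (((0 - 1*(-5)) + 5)*(-3))*(-2*9 - 4))² = -136354 - (64 + (((0 + 5) + 5)*(-3))*(-18 - 4))² = -136354 - (64 + ((5 + 5)*(-3))*(-22))² = -136354 - (64 + (10*(-3))*(-22))² = -136354 - (64 - 30*(-22))² = -136354 - (64 + 660)² = -136354 - 1*724² = -136354 - 1*524176 = -136354 - 524176 = -660530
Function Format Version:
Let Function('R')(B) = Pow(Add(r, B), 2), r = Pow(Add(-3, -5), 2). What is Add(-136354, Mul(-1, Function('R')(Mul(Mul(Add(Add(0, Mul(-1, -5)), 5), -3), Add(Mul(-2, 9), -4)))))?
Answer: -660530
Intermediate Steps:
r = 64 (r = Pow(-8, 2) = 64)
Function('R')(B) = Pow(Add(64, B), 2)
Add(-136354, Mul(-1, Function('R')(Mul(Mul(Add(Add(0, Mul(-1, -5)), 5), -3), Add(Mul(-2, 9), -4))))) = Add(-136354, Mul(-1, Pow(Add(64, Mul(Mul(Add(Add(0, Mul(-1, -5)), 5), -3), Add(Mul(-2, 9), -4))), 2))) = Add(-136354, Mul(-1, Pow(Add(64, Mul(Mul(Add(Add(0, 5), 5), -3), Add(-18, -4))), 2))) = Add(-136354, Mul(-1, Pow(Add(64, Mul(Mul(Add(5, 5), -3), -22)), 2))) = Add(-136354, Mul(-1, Pow(Add(64, Mul(Mul(10, -3), -22)), 2))) = Add(-136354, Mul(-1, Pow(Add(64, Mul(-30, -22)), 2))) = Add(-136354, Mul(-1, Pow(Add(64, 660), 2))) = Add(-136354, Mul(-1, Pow(724, 2))) = Add(-136354, Mul(-1, 524176)) = Add(-136354, -524176) = -660530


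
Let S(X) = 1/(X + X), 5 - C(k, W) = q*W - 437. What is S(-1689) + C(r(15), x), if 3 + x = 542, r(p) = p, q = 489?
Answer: -888849763/3378 ≈ -2.6313e+5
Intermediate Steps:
x = 539 (x = -3 + 542 = 539)
C(k, W) = 442 - 489*W (C(k, W) = 5 - (489*W - 437) = 5 - (-437 + 489*W) = 5 + (437 - 489*W) = 442 - 489*W)
S(X) = 1/(2*X)
S(-1689) + C(r(15), x) = (½)/(-1689) + (442 - 489*539) = (½)*(-1/1689) + (442 - 263571) = -1/3378 - 263129 = -888849763/3378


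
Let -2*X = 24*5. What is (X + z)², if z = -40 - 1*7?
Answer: 11449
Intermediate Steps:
X = -60 (X = -12*5 = -½*120 = -60)
z = -47 (z = -40 - 7 = -47)
(X + z)² = (-60 - 47)² = (-107)² = 11449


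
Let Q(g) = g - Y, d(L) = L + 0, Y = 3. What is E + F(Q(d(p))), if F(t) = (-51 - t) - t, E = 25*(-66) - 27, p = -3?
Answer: -1716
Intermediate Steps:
d(L) = L
E = -1677 (E = -1650 - 27 = -1677)
Q(g) = -3 + g (Q(g) = g - 1*3 = g - 3 = -3 + g)
F(t) = -51 - 2*t
E + F(Q(d(p))) = -1677 + (-51 - 2*(-3 - 3)) = -1677 + (-51 - 2*(-6)) = -1677 + (-51 + 12) = -1677 - 39 = -1716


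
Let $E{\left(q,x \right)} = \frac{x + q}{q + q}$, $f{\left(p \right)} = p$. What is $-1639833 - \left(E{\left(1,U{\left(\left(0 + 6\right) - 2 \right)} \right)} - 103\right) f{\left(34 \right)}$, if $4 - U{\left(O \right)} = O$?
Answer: $-1636348$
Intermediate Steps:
$U{\left(O \right)} = 4 - O$
$E{\left(q,x \right)} = \frac{q + x}{2 q}$
$-1639833 - \left(E{\left(1,U{\left(\left(0 + 6\right) - 2 \right)} \right)} - 103\right) f{\left(34 \right)} = -1639833 - \left(\frac{1 + \left(4 - \left(\left(0 + 6\right) - 2\right)\right)}{2 \cdot 1} - 103\right) 34 = -1639833 - \left(\frac{1}{2} \cdot 1 \left(1 + \left(4 - \left(6 - 2\right)\right)\right) - 103\right) 34 = -1639833 - \left(\frac{1}{2} \cdot 1 \left(1 + \left(4 - 4\right)\right) - 103\right) 34 = -1639833 - \left(\frac{1}{2} \cdot 1 \left(1 + 0\right) - 103\right) 34 = -1639833 - \left(\frac{1}{2} \cdot 1 \cdot 1 - 103\right) 34 = -1639833 - \left(\frac{1}{2} - 103\right) 34 = -1639833 - \left(- \frac{205}{2}\right) 34 = -1639833 - -3485 = -1639833 + 3485 = -1636348$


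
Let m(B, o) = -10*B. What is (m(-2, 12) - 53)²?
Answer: 1089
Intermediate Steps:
(m(-2, 12) - 53)² = (-10*(-2) - 53)² = (20 - 53)² = (-33)² = 1089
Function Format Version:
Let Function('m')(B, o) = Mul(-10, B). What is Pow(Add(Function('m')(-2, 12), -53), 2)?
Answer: 1089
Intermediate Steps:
Pow(Add(Function('m')(-2, 12), -53), 2) = Pow(Add(Mul(-10, -2), -53), 2) = Pow(Add(20, -53), 2) = Pow(-33, 2) = 1089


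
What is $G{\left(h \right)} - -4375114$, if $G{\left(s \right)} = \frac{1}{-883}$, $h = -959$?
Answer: $\frac{3863225661}{883} \approx 4.3751 \cdot 10^{6}$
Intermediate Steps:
$G{\left(s \right)} = - \frac{1}{883}$
$G{\left(h \right)} - -4375114 = - \frac{1}{883} - -4375114 = - \frac{1}{883} + 4375114 = \frac{3863225661}{883}$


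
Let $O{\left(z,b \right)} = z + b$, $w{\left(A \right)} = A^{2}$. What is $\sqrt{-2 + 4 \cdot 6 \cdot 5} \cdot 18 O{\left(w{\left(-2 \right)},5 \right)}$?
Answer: $162 \sqrt{118} \approx 1759.8$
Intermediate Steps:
$O{\left(z,b \right)} = b + z$
$\sqrt{-2 + 4 \cdot 6 \cdot 5} \cdot 18 O{\left(w{\left(-2 \right)},5 \right)} = \sqrt{-2 + 4 \cdot 6 \cdot 5} \cdot 18 \left(5 + \left(-2\right)^{2}\right) = \sqrt{-2 + 24 \cdot 5} \cdot 18 \left(5 + 4\right) = \sqrt{-2 + 120} \cdot 18 \cdot 9 = \sqrt{118} \cdot 18 \cdot 9 = 18 \sqrt{118} \cdot 9 = 162 \sqrt{118}$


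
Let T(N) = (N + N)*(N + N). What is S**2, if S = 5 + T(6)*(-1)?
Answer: 19321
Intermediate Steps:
T(N) = 4*N**2 (T(N) = (2*N)*(2*N) = 4*N**2)
S = -139 (S = 5 + (4*6**2)*(-1) = 5 + (4*36)*(-1) = 5 + 144*(-1) = 5 - 144 = -139)
S**2 = (-139)**2 = 19321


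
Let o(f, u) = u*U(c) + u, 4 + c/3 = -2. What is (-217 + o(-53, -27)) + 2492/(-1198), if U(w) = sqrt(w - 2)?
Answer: -147402/599 - 54*I*sqrt(5) ≈ -246.08 - 120.75*I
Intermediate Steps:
c = -18 (c = -12 + 3*(-2) = -12 - 6 = -18)
U(w) = sqrt(-2 + w)
o(f, u) = u + 2*I*u*sqrt(5) (o(f, u) = u*sqrt(-2 - 18) + u = u*sqrt(-20) + u = u*(2*I*sqrt(5)) + u = 2*I*u*sqrt(5) + u = u + 2*I*u*sqrt(5))
(-217 + o(-53, -27)) + 2492/(-1198) = (-217 - 27*(1 + 2*I*sqrt(5))) + 2492/(-1198) = (-217 + (-27 - 54*I*sqrt(5))) + 2492*(-1/1198) = (-244 - 54*I*sqrt(5)) - 1246/599 = -147402/599 - 54*I*sqrt(5)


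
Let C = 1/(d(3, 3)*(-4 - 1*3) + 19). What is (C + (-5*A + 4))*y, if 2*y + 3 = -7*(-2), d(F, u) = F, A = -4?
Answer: 517/4 ≈ 129.25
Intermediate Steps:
y = 11/2 (y = -3/2 + (-7*(-2))/2 = -3/2 + (½)*14 = -3/2 + 7 = 11/2 ≈ 5.5000)
C = -½ (C = 1/(3*(-4 - 1*3) + 19) = 1/(3*(-4 - 3) + 19) = 1/(3*(-7) + 19) = 1/(-21 + 19) = 1/(-2) = -½ ≈ -0.50000)
(C + (-5*A + 4))*y = (-½ + (-5*(-4) + 4))*(11/2) = (-½ + (20 + 4))*(11/2) = (-½ + 24)*(11/2) = (47/2)*(11/2) = 517/4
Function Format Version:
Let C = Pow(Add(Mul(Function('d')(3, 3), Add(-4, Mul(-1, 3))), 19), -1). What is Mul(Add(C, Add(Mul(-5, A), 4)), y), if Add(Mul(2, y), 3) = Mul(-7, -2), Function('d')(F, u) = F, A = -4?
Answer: Rational(517, 4) ≈ 129.25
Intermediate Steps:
y = Rational(11, 2) (y = Add(Rational(-3, 2), Mul(Rational(1, 2), Mul(-7, -2))) = Add(Rational(-3, 2), Mul(Rational(1, 2), 14)) = Add(Rational(-3, 2), 7) = Rational(11, 2) ≈ 5.5000)
C = Rational(-1, 2) (C = Pow(Add(Mul(3, Add(-4, Mul(-1, 3))), 19), -1) = Pow(Add(Mul(3, Add(-4, -3)), 19), -1) = Pow(Add(Mul(3, -7), 19), -1) = Pow(Add(-21, 19), -1) = Pow(-2, -1) = Rational(-1, 2) ≈ -0.50000)
Mul(Add(C, Add(Mul(-5, A), 4)), y) = Mul(Add(Rational(-1, 2), Add(Mul(-5, -4), 4)), Rational(11, 2)) = Mul(Add(Rational(-1, 2), Add(20, 4)), Rational(11, 2)) = Mul(Add(Rational(-1, 2), 24), Rational(11, 2)) = Mul(Rational(47, 2), Rational(11, 2)) = Rational(517, 4)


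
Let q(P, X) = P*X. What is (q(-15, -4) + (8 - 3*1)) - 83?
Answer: -18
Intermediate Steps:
(q(-15, -4) + (8 - 3*1)) - 83 = (-15*(-4) + (8 - 3*1)) - 83 = (60 + (8 - 3)) - 83 = (60 + 5) - 83 = 65 - 83 = -18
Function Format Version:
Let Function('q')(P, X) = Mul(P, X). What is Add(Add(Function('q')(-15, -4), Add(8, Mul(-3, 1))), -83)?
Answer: -18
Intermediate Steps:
Add(Add(Function('q')(-15, -4), Add(8, Mul(-3, 1))), -83) = Add(Add(Mul(-15, -4), Add(8, Mul(-3, 1))), -83) = Add(Add(60, Add(8, -3)), -83) = Add(Add(60, 5), -83) = Add(65, -83) = -18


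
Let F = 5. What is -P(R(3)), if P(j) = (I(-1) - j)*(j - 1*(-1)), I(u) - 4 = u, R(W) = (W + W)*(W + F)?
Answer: 2205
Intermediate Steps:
R(W) = 2*W*(5 + W) (R(W) = (W + W)*(W + 5) = (2*W)*(5 + W) = 2*W*(5 + W))
I(u) = 4 + u
P(j) = (1 + j)*(3 - j) (P(j) = ((4 - 1) - j)*(j - 1*(-1)) = (3 - j)*(j + 1) = (3 - j)*(1 + j) = (1 + j)*(3 - j))
-P(R(3)) = -(3 - (2*3*(5 + 3))² + 2*(2*3*(5 + 3))) = -(3 - (2*3*8)² + 2*(2*3*8)) = -(3 - 1*48² + 2*48) = -(3 - 1*2304 + 96) = -(3 - 2304 + 96) = -1*(-2205) = 2205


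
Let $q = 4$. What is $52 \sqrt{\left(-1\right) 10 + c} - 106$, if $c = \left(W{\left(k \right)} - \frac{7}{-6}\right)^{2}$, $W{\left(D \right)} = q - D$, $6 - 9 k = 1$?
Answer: $-106 + \frac{26 \sqrt{3649}}{9} \approx 68.509$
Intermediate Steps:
$k = \frac{5}{9}$ ($k = \frac{2}{3} - \frac{1}{9} = \frac{5}{9} \approx 0.55556$)
$W{\left(D \right)} = 4 - D$
$c = \frac{6889}{324}$ ($c = \left(\left(4 - \frac{5}{9}\right) - \frac{7}{-6}\right)^{2} = \left(\left(4 - \frac{5}{9}\right) - - \frac{7}{6}\right)^{2} = \left(\frac{31}{9} + \frac{7}{6}\right)^{2} = \left(\frac{83}{18}\right)^{2} = \frac{6889}{324} \approx 21.262$)
$52 \sqrt{\left(-1\right) 10 + c} - 106 = 52 \sqrt{\left(-1\right) 10 + \frac{6889}{324}} - 106 = 52 \sqrt{-10 + \frac{6889}{324}} - 106 = 52 \sqrt{\frac{3649}{324}} - 106 = 52 \frac{\sqrt{3649}}{18} - 106 = \frac{26 \sqrt{3649}}{9} - 106 = -106 + \frac{26 \sqrt{3649}}{9}$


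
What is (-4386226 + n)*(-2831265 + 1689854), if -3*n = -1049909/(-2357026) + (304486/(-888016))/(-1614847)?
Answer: 46488789145917642707026536605/9285710966816968 ≈ 5.0065e+12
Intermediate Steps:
n = -1378736900186287/9285710966816968 (n = -(-1049909/(-2357026) + (304486/(-888016))/(-1614847))/3 = -(-1049909*(-1/2357026) + (304486*(-1/888016))*(-1/1614847))/3 = -(149987/336718 - 152243/444008*(-1/1614847))/3 = -(149987/336718 + 11711/55154229752)/3 = -⅓*4136210700558861/9285710966816968 = -1378736900186287/9285710966816968 ≈ -0.14848)
(-4386226 + n)*(-2831265 + 1689854) = (-4386226 - 1378736900186287/9285710966816968)*(-2831265 + 1689854) = -40729228249874622469055/9285710966816968*(-1141411) = 46488789145917642707026536605/9285710966816968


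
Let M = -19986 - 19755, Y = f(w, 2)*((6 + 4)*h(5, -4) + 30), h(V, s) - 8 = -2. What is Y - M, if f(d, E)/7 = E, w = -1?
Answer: 41001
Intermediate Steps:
h(V, s) = 6 (h(V, s) = 8 - 2 = 6)
f(d, E) = 7*E
Y = 1260 (Y = (7*2)*((6 + 4)*6 + 30) = 14*(10*6 + 30) = 14*(60 + 30) = 14*90 = 1260)
M = -39741
Y - M = 1260 - 1*(-39741) = 1260 + 39741 = 41001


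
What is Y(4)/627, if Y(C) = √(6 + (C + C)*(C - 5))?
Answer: I*√2/627 ≈ 0.0022555*I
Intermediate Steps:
Y(C) = √(6 + 2*C*(-5 + C)) (Y(C) = √(6 + (2*C)*(-5 + C)) = √(6 + 2*C*(-5 + C)))
Y(4)/627 = √(6 - 10*4 + 2*4²)/627 = √(6 - 40 + 2*16)*(1/627) = √(6 - 40 + 32)*(1/627) = √(-2)*(1/627) = (I*√2)*(1/627) = I*√2/627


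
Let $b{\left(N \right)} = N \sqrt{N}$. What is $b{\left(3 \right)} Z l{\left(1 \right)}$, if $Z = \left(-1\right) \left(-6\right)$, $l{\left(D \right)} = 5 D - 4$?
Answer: $18 \sqrt{3} \approx 31.177$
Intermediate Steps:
$b{\left(N \right)} = N^{\frac{3}{2}}$
$l{\left(D \right)} = -4 + 5 D$
$Z = 6$
$b{\left(3 \right)} Z l{\left(1 \right)} = 3^{\frac{3}{2}} \cdot 6 \left(-4 + 5 \cdot 1\right) = 3 \sqrt{3} \cdot 6 \left(-4 + 5\right) = 18 \sqrt{3} \cdot 1 = 18 \sqrt{3}$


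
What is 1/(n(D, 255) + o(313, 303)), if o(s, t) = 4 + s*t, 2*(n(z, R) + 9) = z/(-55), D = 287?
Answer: 110/10431453 ≈ 1.0545e-5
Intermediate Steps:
n(z, R) = -9 - z/110 (n(z, R) = -9 + (z/(-55))/2 = -9 + (z*(-1/55))/2 = -9 + (-z/55)/2 = -9 - z/110)
1/(n(D, 255) + o(313, 303)) = 1/((-9 - 1/110*287) + (4 + 313*303)) = 1/((-9 - 287/110) + (4 + 94839)) = 1/(-1277/110 + 94843) = 1/(10431453/110) = 110/10431453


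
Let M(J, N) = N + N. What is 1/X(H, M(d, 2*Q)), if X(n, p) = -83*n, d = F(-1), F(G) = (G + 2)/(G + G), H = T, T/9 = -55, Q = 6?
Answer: 1/41085 ≈ 2.4340e-5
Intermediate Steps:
T = -495 (T = 9*(-55) = -495)
H = -495
F(G) = (2 + G)/(2*G) (F(G) = (2 + G)/((2*G)) = (2 + G)*(1/(2*G)) = (2 + G)/(2*G))
d = -½ (d = (½)*(2 - 1)/(-1) = (½)*(-1)*1 = -½ ≈ -0.50000)
M(J, N) = 2*N
1/X(H, M(d, 2*Q)) = 1/(-83*(-495)) = 1/41085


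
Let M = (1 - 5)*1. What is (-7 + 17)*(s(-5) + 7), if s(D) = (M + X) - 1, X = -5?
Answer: -30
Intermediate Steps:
M = -4 (M = -4*1 = -4)
s(D) = -10 (s(D) = (-4 - 5) - 1 = -9 - 1 = -10)
(-7 + 17)*(s(-5) + 7) = (-7 + 17)*(-10 + 7) = 10*(-3) = -30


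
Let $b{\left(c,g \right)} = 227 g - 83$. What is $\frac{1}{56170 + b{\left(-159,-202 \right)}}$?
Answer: $\frac{1}{10233} \approx 9.7723 \cdot 10^{-5}$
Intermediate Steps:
$b{\left(c,g \right)} = -83 + 227 g$
$\frac{1}{56170 + b{\left(-159,-202 \right)}} = \frac{1}{56170 + \left(-83 + 227 \left(-202\right)\right)} = \frac{1}{56170 - 45937} = \frac{1}{10233}$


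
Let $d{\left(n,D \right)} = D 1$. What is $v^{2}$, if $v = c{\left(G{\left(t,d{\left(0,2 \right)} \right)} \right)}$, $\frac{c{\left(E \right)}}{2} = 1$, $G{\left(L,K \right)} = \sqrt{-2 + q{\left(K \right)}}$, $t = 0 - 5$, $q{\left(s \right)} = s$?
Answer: $4$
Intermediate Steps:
$d{\left(n,D \right)} = D$
$t = -5$ ($t = 0 - 5 = -5$)
$G{\left(L,K \right)} = \sqrt{-2 + K}$
$c{\left(E \right)} = 2$ ($c{\left(E \right)} = 2 \cdot 1 = 2$)
$v = 2$
$v^{2} = 2^{2} = 4$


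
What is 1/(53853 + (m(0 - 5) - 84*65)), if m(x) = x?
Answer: 1/48388 ≈ 2.0666e-5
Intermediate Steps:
1/(53853 + (m(0 - 5) - 84*65)) = 1/(53853 + ((0 - 5) - 84*65)) = 1/(53853 + (-5 - 5460)) = 1/(53853 - 5465) = 1/48388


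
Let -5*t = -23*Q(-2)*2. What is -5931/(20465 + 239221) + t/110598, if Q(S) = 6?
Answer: -59409451/2659328910 ≈ -0.022340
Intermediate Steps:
t = 276/5 (t = -(-23*6)*2/5 = -(-138)*2/5 = -1/5*(-276) = 276/5 ≈ 55.200)
-5931/(20465 + 239221) + t/110598 = -5931/(20465 + 239221) + (276/5)/110598 = -5931/259686 + (276/5)*(1/110598) = -5931*1/259686 + 46/92165 = -659/28854 + 46/92165 = -59409451/2659328910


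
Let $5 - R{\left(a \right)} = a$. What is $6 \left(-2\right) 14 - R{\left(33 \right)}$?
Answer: $-140$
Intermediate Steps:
$R{\left(a \right)} = 5 - a$
$6 \left(-2\right) 14 - R{\left(33 \right)} = 6 \left(-2\right) 14 - \left(5 - 33\right) = \left(-12\right) 14 - \left(5 - 33\right) = -168 - -28 = -168 + 28 = -140$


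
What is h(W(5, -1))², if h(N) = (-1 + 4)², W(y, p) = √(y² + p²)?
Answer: 81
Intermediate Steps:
W(y, p) = √(p² + y²)
h(N) = 9 (h(N) = 3² = 9)
h(W(5, -1))² = 9² = 81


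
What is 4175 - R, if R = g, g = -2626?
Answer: 6801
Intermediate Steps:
R = -2626
4175 - R = 4175 - 1*(-2626) = 4175 + 2626 = 6801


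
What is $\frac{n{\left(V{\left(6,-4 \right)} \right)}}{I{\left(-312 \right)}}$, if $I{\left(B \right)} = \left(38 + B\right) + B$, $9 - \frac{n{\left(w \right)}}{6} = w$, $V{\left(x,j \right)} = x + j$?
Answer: $- \frac{21}{293} \approx -0.071672$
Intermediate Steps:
$V{\left(x,j \right)} = j + x$
$n{\left(w \right)} = 54 - 6 w$
$I{\left(B \right)} = 38 + 2 B$
$\frac{n{\left(V{\left(6,-4 \right)} \right)}}{I{\left(-312 \right)}} = \frac{54 - 6 \left(-4 + 6\right)}{38 + 2 \left(-312\right)} = \frac{54 - 12}{38 - 624} = \frac{54 - 12}{-586} = 42 \left(- \frac{1}{586}\right) = - \frac{21}{293}$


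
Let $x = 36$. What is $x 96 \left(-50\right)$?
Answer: $-172800$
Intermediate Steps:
$x 96 \left(-50\right) = 36 \cdot 96 \left(-50\right) = 3456 \left(-50\right) = -172800$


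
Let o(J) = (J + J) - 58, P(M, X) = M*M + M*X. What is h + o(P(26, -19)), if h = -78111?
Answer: -77805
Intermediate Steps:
P(M, X) = M**2 + M*X
o(J) = -58 + 2*J (o(J) = 2*J - 58 = -58 + 2*J)
h + o(P(26, -19)) = -78111 + (-58 + 2*(26*(26 - 19))) = -78111 + (-58 + 2*(26*7)) = -78111 + (-58 + 2*182) = -78111 + (-58 + 364) = -78111 + 306 = -77805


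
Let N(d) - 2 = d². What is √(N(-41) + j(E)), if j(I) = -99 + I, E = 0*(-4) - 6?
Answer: √1578 ≈ 39.724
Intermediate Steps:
N(d) = 2 + d²
E = -6 (E = 0 - 6 = -6)
√(N(-41) + j(E)) = √((2 + (-41)²) + (-99 - 6)) = √((2 + 1681) - 105) = √(1683 - 105) = √1578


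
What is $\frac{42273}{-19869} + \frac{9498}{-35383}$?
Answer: $- \frac{561487107}{234341609} \approx -2.396$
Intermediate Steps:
$\frac{42273}{-19869} + \frac{9498}{-35383} = 42273 \left(- \frac{1}{19869}\right) + 9498 \left(- \frac{1}{35383}\right) = - \frac{14091}{6623} - \frac{9498}{35383} = - \frac{561487107}{234341609}$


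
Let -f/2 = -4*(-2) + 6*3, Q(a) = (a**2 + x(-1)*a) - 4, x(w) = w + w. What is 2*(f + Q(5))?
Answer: -82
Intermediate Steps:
x(w) = 2*w
Q(a) = -4 + a**2 - 2*a (Q(a) = (a**2 + (2*(-1))*a) - 4 = (a**2 - 2*a) - 4 = -4 + a**2 - 2*a)
f = -52 (f = -2*(-4*(-2) + 6*3) = -2*(8 + 18) = -2*26 = -52)
2*(f + Q(5)) = 2*(-52 + (-4 + 5**2 - 2*5)) = 2*(-52 + (-4 + 25 - 10)) = 2*(-52 + 11) = 2*(-41) = -82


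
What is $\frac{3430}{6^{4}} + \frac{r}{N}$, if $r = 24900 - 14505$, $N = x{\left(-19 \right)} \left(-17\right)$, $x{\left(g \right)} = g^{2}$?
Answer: $\frac{3788995}{3976776} \approx 0.95278$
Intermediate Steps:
$N = -6137$ ($N = \left(-19\right)^{2} \left(-17\right) = 361 \left(-17\right) = -6137$)
$r = 10395$ ($r = 24900 - 14505 = 10395$)
$\frac{3430}{6^{4}} + \frac{r}{N} = \frac{3430}{6^{4}} + \frac{10395}{-6137} = \frac{3430}{1296} + 10395 \left(- \frac{1}{6137}\right) = 3430 \cdot \frac{1}{1296} - \frac{10395}{6137} = \frac{1715}{648} - \frac{10395}{6137} = \frac{3788995}{3976776}$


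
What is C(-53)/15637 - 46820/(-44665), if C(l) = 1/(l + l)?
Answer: 15521027075/14806644026 ≈ 1.0482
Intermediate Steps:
C(l) = 1/(2*l)
C(-53)/15637 - 46820/(-44665) = ((½)/(-53))/15637 - 46820/(-44665) = ((½)*(-1/53))*(1/15637) - 46820*(-1/44665) = -1/106*1/15637 + 9364/8933 = -1/1657522 + 9364/8933 = 15521027075/14806644026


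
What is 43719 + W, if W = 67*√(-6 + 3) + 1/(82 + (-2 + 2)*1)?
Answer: 3584959/82 + 67*I*√3 ≈ 43719.0 + 116.05*I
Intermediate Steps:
W = 1/82 + 67*I*√3 (W = 67*√(-3) + 1/(82 + 0*1) = 67*(I*√3) + 1/(82 + 0) = 67*I*√3 + 1/82 = 1/82 + 67*I*√3 ≈ 0.012195 + 116.05*I)
43719 + W = 43719 + (1/82 + 67*I*√3) = 3584959/82 + 67*I*√3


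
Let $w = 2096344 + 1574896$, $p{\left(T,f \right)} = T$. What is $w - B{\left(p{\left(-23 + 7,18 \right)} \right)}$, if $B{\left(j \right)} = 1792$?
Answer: $3669448$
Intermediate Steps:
$w = 3671240$
$w - B{\left(p{\left(-23 + 7,18 \right)} \right)} = 3671240 - 1792 = 3669448$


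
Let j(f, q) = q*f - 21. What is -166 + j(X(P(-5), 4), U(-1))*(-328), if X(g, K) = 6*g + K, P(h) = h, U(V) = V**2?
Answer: 15250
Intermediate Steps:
X(g, K) = K + 6*g
j(f, q) = -21 + f*q (j(f, q) = f*q - 21 = -21 + f*q)
-166 + j(X(P(-5), 4), U(-1))*(-328) = -166 + (-21 + (4 + 6*(-5))*(-1)**2)*(-328) = -166 + (-21 + (4 - 30)*1)*(-328) = -166 + (-21 - 26*1)*(-328) = -166 + (-21 - 26)*(-328) = -166 - 47*(-328) = -166 + 15416 = 15250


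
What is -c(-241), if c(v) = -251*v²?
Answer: 14578331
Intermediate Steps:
-c(-241) = -(-251)*(-241)² = -(-251)*58081 = -1*(-14578331) = 14578331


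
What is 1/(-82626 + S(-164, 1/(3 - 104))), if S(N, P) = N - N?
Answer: -1/82626 ≈ -1.2103e-5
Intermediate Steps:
S(N, P) = 0
1/(-82626 + S(-164, 1/(3 - 104))) = 1/(-82626 + 0) = 1/(-82626) = -1/82626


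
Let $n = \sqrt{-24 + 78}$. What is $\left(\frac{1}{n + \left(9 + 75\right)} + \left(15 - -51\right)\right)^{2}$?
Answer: $\frac{11869090595}{2723778} - \frac{77036 \sqrt{6}}{1361889} \approx 4357.4$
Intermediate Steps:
$n = 3 \sqrt{6}$ ($n = \sqrt{54} = 3 \sqrt{6} \approx 7.3485$)
$\left(\frac{1}{n + \left(9 + 75\right)} + \left(15 - -51\right)\right)^{2} = \left(\frac{1}{3 \sqrt{6} + \left(9 + 75\right)} + \left(15 - -51\right)\right)^{2} = \left(\frac{1}{3 \sqrt{6} + 84} + \left(15 + 51\right)\right)^{2} = \left(\frac{1}{84 + 3 \sqrt{6}} + 66\right)^{2} = \left(66 + \frac{1}{84 + 3 \sqrt{6}}\right)^{2}$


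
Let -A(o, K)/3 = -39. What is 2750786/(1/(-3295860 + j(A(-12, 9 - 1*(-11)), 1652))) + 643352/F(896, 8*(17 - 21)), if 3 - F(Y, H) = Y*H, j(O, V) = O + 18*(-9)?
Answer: -259976993575244398/28675 ≈ -9.0663e+12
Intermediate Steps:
A(o, K) = 117 (A(o, K) = -3*(-39) = 117)
j(O, V) = -162 + O (j(O, V) = O - 162 = -162 + O)
F(Y, H) = 3 - H*Y (F(Y, H) = 3 - Y*H = 3 - H*Y)
2750786/(1/(-3295860 + j(A(-12, 9 - 1*(-11)), 1652))) + 643352/F(896, 8*(17 - 21)) = 2750786/(1/(-3295860 + (-162 + 117))) + 643352/(3 - 1*8*(17 - 21)*896) = 2750786/(1/(-3295860 - 45)) + 643352/(3 - 1*8*(-4)*896) = 2750786/(1/(-3295905)) + 643352/(3 - 1*(-32)*896) = 2750786/(-1/3295905) + 643352/(3 + 28672) = 2750786*(-3295905) + 643352/28675 = -9066329331330 + 643352*(1/28675) = -9066329331330 + 643352/28675 = -259976993575244398/28675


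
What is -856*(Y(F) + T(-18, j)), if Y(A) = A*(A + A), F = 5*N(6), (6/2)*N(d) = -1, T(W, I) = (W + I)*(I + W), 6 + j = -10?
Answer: -8948624/9 ≈ -9.9429e+5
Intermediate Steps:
j = -16 (j = -6 - 10 = -16)
T(W, I) = (I + W)**2 (T(W, I) = (I + W)*(I + W) = (I + W)**2)
N(d) = -1/3 (N(d) = (1/3)*(-1) = -1/3)
F = -5/3 (F = 5*(-1/3) = -5/3 ≈ -1.6667)
Y(A) = 2*A**2 (Y(A) = A*(2*A) = 2*A**2)
-856*(Y(F) + T(-18, j)) = -856*(2*(-5/3)**2 + (-16 - 18)**2) = -856*(2*(25/9) + (-34)**2) = -856*(50/9 + 1156) = -856*10454/9 = -8948624/9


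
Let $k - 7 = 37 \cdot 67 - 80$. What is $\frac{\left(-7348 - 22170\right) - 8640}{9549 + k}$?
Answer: $- \frac{38158}{11955} \approx -3.1918$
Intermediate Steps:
$k = 2406$ ($k = 7 + \left(37 \cdot 67 - 80\right) = 7 + \left(2479 - 80\right) = 7 + 2399 = 2406$)
$\frac{\left(-7348 - 22170\right) - 8640}{9549 + k} = \frac{\left(-7348 - 22170\right) - 8640}{9549 + 2406} = \frac{-29518 - 8640}{11955} = \left(-38158\right) \frac{1}{11955} = - \frac{38158}{11955}$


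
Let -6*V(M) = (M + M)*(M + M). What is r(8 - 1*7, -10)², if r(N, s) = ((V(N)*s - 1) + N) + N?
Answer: 529/9 ≈ 58.778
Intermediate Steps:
V(M) = -2*M²/3 (V(M) = -(M + M)*(M + M)/6 = -2*M*2*M/6 = -2*M²/3)
r(N, s) = -1 + 2*N - 2*s*N²/3 (r(N, s) = (((-2*N²/3)*s - 1) + N) + N = ((-2*s*N²/3 - 1) + N) + N = ((-1 - 2*s*N²/3) + N) + N = (-1 + N - 2*s*N²/3) + N = -1 + 2*N - 2*s*N²/3)
r(8 - 1*7, -10)² = (-1 + 2*(8 - 1*7) - ⅔*(-10)*(8 - 1*7)²)² = (-1 + 2*(8 - 7) - ⅔*(-10)*(8 - 7)²)² = (-1 + 2*1 - ⅔*(-10)*1²)² = (-1 + 2 - ⅔*(-10)*1)² = (-1 + 2 + 20/3)² = (23/3)² = 529/9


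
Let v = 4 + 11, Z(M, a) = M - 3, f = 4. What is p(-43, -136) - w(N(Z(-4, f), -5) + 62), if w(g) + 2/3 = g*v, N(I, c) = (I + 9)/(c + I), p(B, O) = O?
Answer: -6377/6 ≈ -1062.8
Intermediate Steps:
Z(M, a) = -3 + M
N(I, c) = (9 + I)/(I + c)
v = 15
w(g) = -⅔ + 15*g (w(g) = -⅔ + g*15 = -⅔ + 15*g)
p(-43, -136) - w(N(Z(-4, f), -5) + 62) = -136 - (-⅔ + 15*((9 + (-3 - 4))/((-3 - 4) - 5) + 62)) = -136 - (-⅔ + 15*((9 - 7)/(-7 - 5) + 62)) = -136 - (-⅔ + 15*(2/(-12) + 62)) = -136 - (-⅔ + 15*(-1/12*2 + 62)) = -136 - (-⅔ + 15*(-⅙ + 62)) = -136 - (-⅔ + 15*(371/6)) = -136 - (-⅔ + 1855/2) = -136 - 1*5561/6 = -136 - 5561/6 = -6377/6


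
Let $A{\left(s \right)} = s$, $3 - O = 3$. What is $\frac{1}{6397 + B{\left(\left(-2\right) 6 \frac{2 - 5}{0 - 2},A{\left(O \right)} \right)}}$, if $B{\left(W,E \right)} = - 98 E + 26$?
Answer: $\frac{1}{6423} \approx 0.00015569$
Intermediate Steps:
$O = 0$ ($O = 3 - 3 = 0$)
$B{\left(W,E \right)} = 26 - 98 E$
$\frac{1}{6397 + B{\left(\left(-2\right) 6 \frac{2 - 5}{0 - 2},A{\left(O \right)} \right)}} = \frac{1}{6397 + \left(26 - 0\right)} = \frac{1}{6397 + \left(26 + 0\right)} = \frac{1}{6397 + 26} = \frac{1}{6423}$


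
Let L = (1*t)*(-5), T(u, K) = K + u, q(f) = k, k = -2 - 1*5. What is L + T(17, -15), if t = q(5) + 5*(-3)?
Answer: 112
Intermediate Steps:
k = -7 (k = -2 - 5 = -7)
q(f) = -7
t = -22 (t = -7 + 5*(-3) = -7 - 15 = -22)
L = 110 (L = (1*(-22))*(-5) = -22*(-5) = 110)
L + T(17, -15) = 110 + (-15 + 17) = 110 + 2 = 112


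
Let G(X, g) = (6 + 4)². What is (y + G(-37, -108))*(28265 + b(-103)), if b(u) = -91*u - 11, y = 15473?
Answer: 585965271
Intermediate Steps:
b(u) = -11 - 91*u
G(X, g) = 100 (G(X, g) = 10² = 100)
(y + G(-37, -108))*(28265 + b(-103)) = (15473 + 100)*(28265 + (-11 - 91*(-103))) = 15573*(28265 + (-11 + 9373)) = 15573*(28265 + 9362) = 15573*37627 = 585965271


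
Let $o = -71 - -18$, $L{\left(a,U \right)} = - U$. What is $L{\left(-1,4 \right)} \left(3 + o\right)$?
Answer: $200$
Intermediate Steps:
$o = -53$ ($o = -71 + 18 = -53$)
$L{\left(-1,4 \right)} \left(3 + o\right) = \left(-1\right) 4 \left(3 - 53\right) = \left(-4\right) \left(-50\right) = 200$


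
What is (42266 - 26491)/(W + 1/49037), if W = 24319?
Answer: 773558675/1192530804 ≈ 0.64867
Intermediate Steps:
(42266 - 26491)/(W + 1/49037) = (42266 - 26491)/(24319 + 1/49037) = 15775/(24319 + 1/49037) = 15775/(1192530804/49037) = 15775*(49037/1192530804) = 773558675/1192530804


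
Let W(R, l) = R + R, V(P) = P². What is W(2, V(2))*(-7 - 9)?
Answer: -64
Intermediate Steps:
W(R, l) = 2*R
W(2, V(2))*(-7 - 9) = (2*2)*(-7 - 9) = 4*(-16) = -64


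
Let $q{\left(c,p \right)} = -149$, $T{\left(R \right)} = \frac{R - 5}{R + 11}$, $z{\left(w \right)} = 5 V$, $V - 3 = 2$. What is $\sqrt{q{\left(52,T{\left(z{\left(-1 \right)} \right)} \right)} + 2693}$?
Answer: $4 \sqrt{159} \approx 50.438$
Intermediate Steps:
$V = 5$ ($V = 3 + 2 = 5$)
$z{\left(w \right)} = 25$ ($z{\left(w \right)} = 5 \cdot 5 = 25$)
$T{\left(R \right)} = \frac{-5 + R}{11 + R}$
$\sqrt{q{\left(52,T{\left(z{\left(-1 \right)} \right)} \right)} + 2693} = \sqrt{-149 + 2693} = \sqrt{2544} = 4 \sqrt{159}$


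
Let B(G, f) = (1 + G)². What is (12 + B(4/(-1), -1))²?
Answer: 441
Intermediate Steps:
(12 + B(4/(-1), -1))² = (12 + (1 + 4/(-1))²)² = (12 + (1 + 4*(-1))²)² = (12 + (1 - 4)²)² = (12 + (-3)²)² = (12 + 9)² = 21² = 441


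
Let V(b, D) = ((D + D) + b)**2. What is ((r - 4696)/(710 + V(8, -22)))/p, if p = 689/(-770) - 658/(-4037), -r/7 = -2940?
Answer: -2244329780/207423409 ≈ -10.820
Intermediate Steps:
r = 20580 (r = -7*(-2940) = 20580)
V(b, D) = (b + 2*D)**2 (V(b, D) = (2*D + b)**2 = (b + 2*D)**2)
p = -206803/282590 (p = 689*(-1/770) - 658*(-1/4037) = -689/770 + 658/4037 = -206803/282590 ≈ -0.73181)
((r - 4696)/(710 + V(8, -22)))/p = ((20580 - 4696)/(710 + (8 + 2*(-22))**2))/(-206803/282590) = (15884/(710 + (8 - 44)**2))*(-282590/206803) = (15884/(710 + (-36)**2))*(-282590/206803) = (15884/(710 + 1296))*(-282590/206803) = (15884/2006)*(-282590/206803) = (15884*(1/2006))*(-282590/206803) = (7942/1003)*(-282590/206803) = -2244329780/207423409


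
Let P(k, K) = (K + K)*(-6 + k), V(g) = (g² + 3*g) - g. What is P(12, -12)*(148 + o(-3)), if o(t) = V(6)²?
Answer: -353088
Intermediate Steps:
V(g) = g² + 2*g
P(k, K) = 2*K*(-6 + k) (P(k, K) = (2*K)*(-6 + k) = 2*K*(-6 + k))
o(t) = 2304 (o(t) = (6*(2 + 6))² = (6*8)² = 48² = 2304)
P(12, -12)*(148 + o(-3)) = (2*(-12)*(-6 + 12))*(148 + 2304) = (2*(-12)*6)*2452 = -144*2452 = -353088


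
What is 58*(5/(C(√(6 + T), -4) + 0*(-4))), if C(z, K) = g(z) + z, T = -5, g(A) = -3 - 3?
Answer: -58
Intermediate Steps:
g(A) = -6
C(z, K) = -6 + z
58*(5/(C(√(6 + T), -4) + 0*(-4))) = 58*(5/((-6 + √(6 - 5)) + 0*(-4))) = 58*(5/((-6 + √1) + 0)) = 58*(5/((-6 + 1) + 0)) = 58*(5/(-5 + 0)) = 58*(5/(-5)) = 58*(5*(-⅕)) = 58*(-1) = -58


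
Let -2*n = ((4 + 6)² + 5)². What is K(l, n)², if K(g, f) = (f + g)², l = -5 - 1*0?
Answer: 14828231238000625/16 ≈ 9.2676e+14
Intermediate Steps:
n = -11025/2 (n = -((4 + 6)² + 5)²/2 = -(10² + 5)²/2 = -(100 + 5)²/2 = -½*105² = -½*11025 = -11025/2 ≈ -5512.5)
l = -5 (l = -5 + 0 = -5)
K(l, n)² = ((-11025/2 - 5)²)² = ((-11035/2)²)² = (121771225/4)² = 14828231238000625/16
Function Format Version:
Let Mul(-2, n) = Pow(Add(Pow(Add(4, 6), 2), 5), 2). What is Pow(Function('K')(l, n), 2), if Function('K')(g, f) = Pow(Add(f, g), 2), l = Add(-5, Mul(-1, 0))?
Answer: Rational(14828231238000625, 16) ≈ 9.2676e+14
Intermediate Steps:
n = Rational(-11025, 2) (n = Mul(Rational(-1, 2), Pow(Add(Pow(Add(4, 6), 2), 5), 2)) = Mul(Rational(-1, 2), Pow(Add(Pow(10, 2), 5), 2)) = Mul(Rational(-1, 2), Pow(Add(100, 5), 2)) = Mul(Rational(-1, 2), Pow(105, 2)) = Mul(Rational(-1, 2), 11025) = Rational(-11025, 2) ≈ -5512.5)
l = -5 (l = Add(-5, 0) = -5)
Pow(Function('K')(l, n), 2) = Pow(Pow(Add(Rational(-11025, 2), -5), 2), 2) = Pow(Pow(Rational(-11035, 2), 2), 2) = Pow(Rational(121771225, 4), 2) = Rational(14828231238000625, 16)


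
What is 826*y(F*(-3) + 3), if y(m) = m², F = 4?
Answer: 66906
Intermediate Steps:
826*y(F*(-3) + 3) = 826*(4*(-3) + 3)² = 826*(-12 + 3)² = 826*(-9)² = 826*81 = 66906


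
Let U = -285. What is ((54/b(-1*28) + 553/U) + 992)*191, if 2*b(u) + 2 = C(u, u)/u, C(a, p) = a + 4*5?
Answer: 50464492/285 ≈ 1.7707e+5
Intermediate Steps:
C(a, p) = 20 + a (C(a, p) = a + 20 = 20 + a)
b(u) = -1 + (20 + u)/(2*u) (b(u) = -1 + ((20 + u)/u)/2 = -1 + (20 + u)/(2*u))
((54/b(-1*28) + 553/U) + 992)*191 = ((54/(((20 - (-1)*28)/(2*((-1*28))))) + 553/(-285)) + 992)*191 = ((54/(((½)*(20 - 1*(-28))/(-28))) + 553*(-1/285)) + 992)*191 = ((54/(((½)*(-1/28)*(20 + 28))) - 553/285) + 992)*191 = ((54/(((½)*(-1/28)*48)) - 553/285) + 992)*191 = ((54/(-6/7) - 553/285) + 992)*191 = ((54*(-7/6) - 553/285) + 992)*191 = ((-63 - 553/285) + 992)*191 = (-18508/285 + 992)*191 = (264212/285)*191 = 50464492/285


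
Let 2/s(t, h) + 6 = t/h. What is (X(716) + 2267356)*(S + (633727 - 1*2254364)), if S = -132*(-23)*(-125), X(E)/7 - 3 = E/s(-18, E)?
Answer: -4504864562086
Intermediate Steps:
s(t, h) = 2/(-6 + t/h)
X(E) = -42 - 21*E (X(E) = 21 + 7*(E/((2*E/(-18 - 6*E)))) = 21 + 7*(E*((-18 - 6*E)/(2*E))) = 21 + 7*(-9 - 3*E) = 21 + (-63 - 21*E) = -42 - 21*E)
S = -379500 (S = 3036*(-125) = -379500)
(X(716) + 2267356)*(S + (633727 - 1*2254364)) = ((-42 - 21*716) + 2267356)*(-379500 + (633727 - 1*2254364)) = ((-42 - 15036) + 2267356)*(-379500 + (633727 - 2254364)) = (-15078 + 2267356)*(-379500 - 1620637) = 2252278*(-2000137) = -4504864562086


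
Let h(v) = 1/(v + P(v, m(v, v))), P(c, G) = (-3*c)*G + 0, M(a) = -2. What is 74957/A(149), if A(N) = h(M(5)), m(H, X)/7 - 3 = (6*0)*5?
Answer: 9294668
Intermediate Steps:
m(H, X) = 21 (m(H, X) = 21 + 7*((6*0)*5) = 21 + 7*(0*5) = 21 + 7*0 = 21 + 0 = 21)
P(c, G) = -3*G*c (P(c, G) = -3*G*c + 0 = -3*G*c)
h(v) = -1/(62*v) (h(v) = 1/(v - 3*21*v) = 1/(v - 63*v) = 1/(-62*v) = -1/(62*v))
A(N) = 1/124 (A(N) = -1/62/(-2) = -1/62*(-½) = 1/124)
74957/A(149) = 74957/(1/124) = 74957*124 = 9294668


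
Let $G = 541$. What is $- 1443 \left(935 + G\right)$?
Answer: $-2129868$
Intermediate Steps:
$- 1443 \left(935 + G\right) = - 1443 \left(935 + 541\right) = \left(-1443\right) 1476 = -2129868$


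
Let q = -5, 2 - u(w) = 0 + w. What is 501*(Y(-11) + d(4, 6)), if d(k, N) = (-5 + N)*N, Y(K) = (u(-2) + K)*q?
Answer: 20541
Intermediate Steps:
u(w) = 2 - w (u(w) = 2 - (0 + w) = 2 - w)
Y(K) = -20 - 5*K (Y(K) = ((2 - 1*(-2)) + K)*(-5) = ((2 + 2) + K)*(-5) = (4 + K)*(-5) = -20 - 5*K)
d(k, N) = N*(-5 + N)
501*(Y(-11) + d(4, 6)) = 501*((-20 - 5*(-11)) + 6*(-5 + 6)) = 501*((-20 + 55) + 6*1) = 501*(35 + 6) = 501*41 = 20541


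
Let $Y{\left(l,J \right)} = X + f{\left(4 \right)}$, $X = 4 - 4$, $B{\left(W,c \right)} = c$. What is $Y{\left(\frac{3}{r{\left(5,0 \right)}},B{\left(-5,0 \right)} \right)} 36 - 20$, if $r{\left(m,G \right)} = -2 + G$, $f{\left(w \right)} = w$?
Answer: $124$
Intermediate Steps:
$X = 0$
$Y{\left(l,J \right)} = 4$ ($Y{\left(l,J \right)} = 0 + 4 = 4$)
$Y{\left(\frac{3}{r{\left(5,0 \right)}},B{\left(-5,0 \right)} \right)} 36 - 20 = 4 \cdot 36 - 20 = 144 - 20 = 124$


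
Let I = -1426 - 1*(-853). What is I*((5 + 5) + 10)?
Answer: -11460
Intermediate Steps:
I = -573 (I = -1426 + 853 = -573)
I*((5 + 5) + 10) = -573*((5 + 5) + 10) = -573*(10 + 10) = -573*20 = -11460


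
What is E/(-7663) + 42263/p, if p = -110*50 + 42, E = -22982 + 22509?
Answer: -321279735/41824654 ≈ -7.6816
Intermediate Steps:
E = -473
p = -5458 (p = -5500 + 42 = -5458)
E/(-7663) + 42263/p = -473/(-7663) + 42263/(-5458) = -473*(-1/7663) + 42263*(-1/5458) = 473/7663 - 42263/5458 = -321279735/41824654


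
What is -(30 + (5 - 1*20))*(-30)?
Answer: 450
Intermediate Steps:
-(30 + (5 - 1*20))*(-30) = -(30 + (5 - 20))*(-30) = -(30 - 15)*(-30) = -15*(-30) = -1*(-450) = 450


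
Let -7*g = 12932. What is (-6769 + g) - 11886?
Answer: -143517/7 ≈ -20502.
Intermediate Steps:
g = -12932/7 (g = -1/7*12932 = -12932/7 ≈ -1847.4)
(-6769 + g) - 11886 = (-6769 - 12932/7) - 11886 = -60315/7 - 11886 = -143517/7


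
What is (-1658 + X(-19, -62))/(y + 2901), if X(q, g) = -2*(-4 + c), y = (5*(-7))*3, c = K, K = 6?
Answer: -277/466 ≈ -0.59442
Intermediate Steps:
c = 6
y = -105 (y = -35*3 = -105)
X(q, g) = -4 (X(q, g) = -2*(-4 + 6) = -2*2 = -4)
(-1658 + X(-19, -62))/(y + 2901) = (-1658 - 4)/(-105 + 2901) = -1662/2796 = -1662*1/2796 = -277/466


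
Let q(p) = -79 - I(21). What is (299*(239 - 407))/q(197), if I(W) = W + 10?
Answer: 25116/55 ≈ 456.65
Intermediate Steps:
I(W) = 10 + W
q(p) = -110 (q(p) = -79 - (10 + 21) = -79 - 1*31 = -79 - 31 = -110)
(299*(239 - 407))/q(197) = (299*(239 - 407))/(-110) = (299*(-168))*(-1/110) = -50232*(-1/110) = 25116/55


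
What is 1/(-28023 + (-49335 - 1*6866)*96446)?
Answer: -1/8123067904 ≈ -1.2311e-10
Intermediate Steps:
1/(-28023 + (-49335 - 1*6866)*96446) = (1/96446)/(-28023 + (-49335 - 6866)) = (1/96446)/(-28023 - 56201) = (1/96446)/(-84224) = -1/84224*1/96446 = -1/8123067904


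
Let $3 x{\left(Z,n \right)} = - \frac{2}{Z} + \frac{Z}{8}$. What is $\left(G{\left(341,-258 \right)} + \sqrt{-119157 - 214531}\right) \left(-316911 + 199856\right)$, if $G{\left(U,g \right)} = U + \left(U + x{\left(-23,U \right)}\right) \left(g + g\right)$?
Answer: $\frac{943022119705}{46} - 234110 i \sqrt{83422} \approx 2.05 \cdot 10^{10} - 6.7618 \cdot 10^{7} i$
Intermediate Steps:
$x{\left(Z,n \right)} = - \frac{2}{3 Z} + \frac{Z}{24}$ ($x{\left(Z,n \right)} = \frac{- \frac{2}{Z} + \frac{Z}{8}}{3} = - \frac{2}{3 Z} + \frac{Z}{24}$)
$G{\left(U,g \right)} = U + 2 g \left(- \frac{171}{184} + U\right)$ ($G{\left(U,g \right)} = U + \left(U + \frac{-16 + \left(-23\right)^{2}}{24 \left(-23\right)}\right) \left(g + g\right) = U + \left(U + \frac{1}{24} \left(- \frac{1}{23}\right) \left(-16 + 529\right)\right) 2 g = U + \left(U + \frac{1}{24} \left(- \frac{1}{23}\right) 513\right) 2 g = U + \left(U - \frac{171}{184}\right) 2 g = U + \left(- \frac{171}{184} + U\right) 2 g = U + 2 g \left(- \frac{171}{184} + U\right)$)
$\left(G{\left(341,-258 \right)} + \sqrt{-119157 - 214531}\right) \left(-316911 + 199856\right) = \left(\left(341 - - \frac{22059}{46} + 2 \cdot 341 \left(-258\right)\right) + \sqrt{-119157 - 214531}\right) \left(-316911 + 199856\right) = \left(\left(341 + \frac{22059}{46} - 175956\right) + \sqrt{-333688}\right) \left(-117055\right) = \left(- \frac{8056231}{46} + 2 i \sqrt{83422}\right) \left(-117055\right) = \frac{943022119705}{46} - 234110 i \sqrt{83422}$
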